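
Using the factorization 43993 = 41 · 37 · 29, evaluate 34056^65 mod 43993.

Mod 41: 34056 ≡ 26; by Fermat, exponent reduces to 65 mod 40 = 25; 26^25 ≡ 14 (mod 41).
Mod 37: 34056 ≡ 16; by Fermat, exponent reduces to 65 mod 36 = 29; 16^29 ≡ 34 (mod 37).
Mod 29: 34056 ≡ 10; by Fermat, exponent reduces to 65 mod 28 = 9; 10^9 ≡ 18 (mod 29).
Combine by CRT: x ≡ 14 (mod 41), x ≡ 34 (mod 37), x ≡ 18 (mod 29) ⇒ x ≡ 39661 (mod 43993).

39661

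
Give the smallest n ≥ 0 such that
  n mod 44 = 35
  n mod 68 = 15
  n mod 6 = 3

1443

gcd(44, 68) = 4 and 4 | (15 − 35), so the pair is consistent; merging gives n ≡ 695 (mod 748), where 748 = lcm(44, 68).
gcd(748, 6) = 2 and 2 | (3 − 695), so the pair is consistent; merging gives n ≡ 1443 (mod 2244), where 2244 = lcm(748, 6).
The solution is unique modulo lcm(44, 68, 6) = 2244.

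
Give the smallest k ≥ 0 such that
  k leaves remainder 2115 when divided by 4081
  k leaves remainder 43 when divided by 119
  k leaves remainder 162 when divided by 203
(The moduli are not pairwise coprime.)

Combine the congruences pairwise.
gcd(4081, 119) = 7 and 7 | (43 − 2115), so the pair is consistent; merging gives k ≡ 10277 (mod 69377), where 69377 = lcm(4081, 119).
gcd(69377, 203) = 7 and 7 | (162 − 10277), so the pair is consistent; merging gives k ≡ 1397817 (mod 2011933), where 2011933 = lcm(69377, 203).
The solution is unique modulo lcm(4081, 119, 203) = 2011933.

1397817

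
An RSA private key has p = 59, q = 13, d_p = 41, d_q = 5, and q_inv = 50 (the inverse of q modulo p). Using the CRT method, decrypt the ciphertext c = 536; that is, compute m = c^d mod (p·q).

100

m₁ = c^(d_p) mod p: c ≡ 5 (mod 59), and 5^41 mod 59 = 41.
m₂ = c^(d_q) mod q: c ≡ 3 (mod 13), and 3^5 mod 13 = 9.
h = q_inv·(m₁ − m₂) mod p = 50·(41 − 9) mod 59 = 7.
m = m₂ + h·q = 9 + 7·13 = 100.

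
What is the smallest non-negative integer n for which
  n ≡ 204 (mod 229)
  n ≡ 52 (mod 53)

3868

From n ≡ 204 (mod 229) write n = 204 + 229t. Substituting into n ≡ 52 (mod 53) gives 229t ≡ 7 (mod 53), and since 17⁻¹ ≡ 25 (mod 53), t ≡ 16. Hence n ≡ 204 + 229·16 = 3868 (mod 12137).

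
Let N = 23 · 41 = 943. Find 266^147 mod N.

869

Mod 23: 266 ≡ 13; by Fermat, exponent reduces to 147 mod 22 = 15; 13^15 ≡ 18 (mod 23).
Mod 41: 266 ≡ 20; by Fermat, exponent reduces to 147 mod 40 = 27; 20^27 ≡ 8 (mod 41).
Combine by CRT: x ≡ 18 (mod 23), x ≡ 8 (mod 41) ⇒ x ≡ 869 (mod 943).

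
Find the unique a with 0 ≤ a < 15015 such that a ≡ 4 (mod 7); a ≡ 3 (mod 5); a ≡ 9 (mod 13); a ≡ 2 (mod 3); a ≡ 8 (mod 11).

The moduli are pairwise coprime; N = 7·5·13·3·11 = 15015.
N/7 = 2145; 2145 ≡ 3 (mod 7); 3·5 ≡ 1, so inverse 5.
N/5 = 3003; 3003 ≡ 3 (mod 5); 3·2 ≡ 1, so inverse 2.
N/13 = 1155; 1155 ≡ 11 (mod 13); 11·6 ≡ 1, so inverse 6.
N/3 = 5005; 5005 ≡ 1 (mod 3), inverse 1.
N/11 = 1365; 1365 ≡ 1 (mod 11), inverse 1.
a ≡ 4·2145·5 + 3·3003·2 + 9·1155·6 + 2·5005·1 + 8·1365·1 = 144218.
144218 mod 15015 = 9083.

9083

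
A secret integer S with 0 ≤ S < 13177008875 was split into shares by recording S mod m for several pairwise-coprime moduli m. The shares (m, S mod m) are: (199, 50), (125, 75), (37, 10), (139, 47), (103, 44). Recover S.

9376054200

From S ≡ 50 (mod 199) write S = 50 + 199t. Substituting into S ≡ 75 (mod 125) gives 199t ≡ 25 (mod 125), and since 74⁻¹ ≡ 49 (mod 125), t ≡ 100. Hence S ≡ 50 + 199·100 = 19950 (mod 24875).
From S ≡ 19950 (mod 24875) write S = 19950 + 24875t. Substituting into S ≡ 10 (mod 37) gives 24875t ≡ 3 (mod 37), and since 11⁻¹ ≡ 27 (mod 37), t ≡ 7. Hence S ≡ 19950 + 24875·7 = 194075 (mod 920375).
From S ≡ 194075 (mod 920375) write S = 194075 + 920375t. Substituting into S ≡ 47 (mod 139) gives 920375t ≡ 16 (mod 139), and since 56⁻¹ ≡ 72 (mod 139), t ≡ 40. Hence S ≡ 194075 + 920375·40 = 37009075 (mod 127932125).
From S ≡ 37009075 (mod 127932125) write S = 37009075 + 127932125t. Substituting into S ≡ 44 (mod 103) gives 127932125t ≡ 2 (mod 103), and since 48⁻¹ ≡ 88 (mod 103), t ≡ 73. Hence S ≡ 37009075 + 127932125·73 = 9376054200 (mod 13177008875).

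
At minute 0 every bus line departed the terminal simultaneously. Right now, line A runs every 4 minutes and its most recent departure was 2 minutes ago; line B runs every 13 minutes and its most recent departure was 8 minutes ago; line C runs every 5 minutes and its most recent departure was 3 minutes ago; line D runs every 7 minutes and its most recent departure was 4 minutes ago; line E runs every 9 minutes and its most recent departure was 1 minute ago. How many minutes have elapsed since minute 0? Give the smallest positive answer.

5338

From t ≡ 2 (mod 4) write t = 2 + 4s. Substituting into t ≡ 8 (mod 13) gives 4s ≡ 6 (mod 13), and since 4⁻¹ ≡ 10 (mod 13), s ≡ 8. Hence t ≡ 2 + 4·8 = 34 (mod 52).
From t ≡ 34 (mod 52) write t = 34 + 52s. Substituting into t ≡ 3 (mod 5) gives 52s ≡ 4 (mod 5), and since 2⁻¹ ≡ 3 (mod 5), s ≡ 2. Hence t ≡ 34 + 52·2 = 138 (mod 260).
From t ≡ 138 (mod 260) write t = 138 + 260s. Substituting into t ≡ 4 (mod 7) gives 260s ≡ 6 (mod 7), and since 1⁻¹ ≡ 1 (mod 7), s ≡ 6. Hence t ≡ 138 + 260·6 = 1698 (mod 1820).
From t ≡ 1698 (mod 1820) write t = 1698 + 1820s. Substituting into t ≡ 1 (mod 9) gives 1820s ≡ 4 (mod 9), and since 2⁻¹ ≡ 5 (mod 9), s ≡ 2. Hence t ≡ 1698 + 1820·2 = 5338 (mod 16380).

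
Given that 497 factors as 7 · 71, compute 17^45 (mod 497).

Mod 7: 17 ≡ 3; by Fermat, exponent reduces to 45 mod 6 = 3; 3^3 ≡ 6 (mod 7).
Mod 71: 17 ≡ 17; 17^45 ≡ 70 (mod 71).
Combine by CRT: x ≡ 6 (mod 7), x ≡ 70 (mod 71) ⇒ x ≡ 496 (mod 497).

496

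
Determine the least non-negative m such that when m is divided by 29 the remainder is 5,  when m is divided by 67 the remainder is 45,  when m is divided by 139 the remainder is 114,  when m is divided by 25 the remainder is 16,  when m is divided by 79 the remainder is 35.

396875416

The moduli are pairwise coprime; N = 29·67·139·25·79 = 533402075.
N/29 = 18393175; 18393175 ≡ 12 (mod 29); 12·17 ≡ 1, so inverse 17.
N/67 = 7961225; 7961225 ≡ 17 (mod 67); 17·4 ≡ 1, so inverse 4.
N/139 = 3837425; 3837425 ≡ 52 (mod 139); 52·131 ≡ 1, so inverse 131.
N/25 = 21336083; 21336083 ≡ 8 (mod 25); 8·22 ≡ 1, so inverse 22.
N/79 = 6751925; 6751925 ≡ 32 (mod 79); 32·42 ≡ 1, so inverse 42.
m ≡ 5·18393175·17 + 45·7961225·4 + 114·3837425·131 + 16·21336083·22 + 35·6751925·42 = 77740176291.
77740176291 mod 533402075 = 396875416.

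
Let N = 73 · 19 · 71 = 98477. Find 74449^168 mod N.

59357

Mod 73: 74449 ≡ 62; by Fermat, exponent reduces to 168 mod 72 = 24; 62^24 ≡ 8 (mod 73).
Mod 19: 74449 ≡ 7; by Fermat, exponent reduces to 168 mod 18 = 6; 7^6 ≡ 1 (mod 19).
Mod 71: 74449 ≡ 41; by Fermat, exponent reduces to 168 mod 70 = 28; 41^28 ≡ 1 (mod 71).
Combine by CRT: x ≡ 8 (mod 73), x ≡ 1 (mod 19), x ≡ 1 (mod 71) ⇒ x ≡ 59357 (mod 98477).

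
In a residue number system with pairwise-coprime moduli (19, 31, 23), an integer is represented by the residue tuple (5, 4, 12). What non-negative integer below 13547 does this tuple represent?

From x ≡ 5 (mod 19) write x = 5 + 19t. Substituting into x ≡ 4 (mod 31) gives 19t ≡ 30 (mod 31), and since 19⁻¹ ≡ 18 (mod 31), t ≡ 13. Hence x ≡ 5 + 19·13 = 252 (mod 589).
From x ≡ 252 (mod 589) write x = 252 + 589t. Substituting into x ≡ 12 (mod 23) gives 589t ≡ 13 (mod 23), and since 14⁻¹ ≡ 5 (mod 23), t ≡ 19. Hence x ≡ 252 + 589·19 = 11443 (mod 13547).

11443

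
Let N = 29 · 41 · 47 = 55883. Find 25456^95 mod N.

10054

Mod 29: 25456 ≡ 23; by Fermat, exponent reduces to 95 mod 28 = 11; 23^11 ≡ 20 (mod 29).
Mod 41: 25456 ≡ 36; by Fermat, exponent reduces to 95 mod 40 = 15; 36^15 ≡ 9 (mod 41).
Mod 47: 25456 ≡ 29; by Fermat, exponent reduces to 95 mod 46 = 3; 29^3 ≡ 43 (mod 47).
Combine by CRT: x ≡ 20 (mod 29), x ≡ 9 (mod 41), x ≡ 43 (mod 47) ⇒ x ≡ 10054 (mod 55883).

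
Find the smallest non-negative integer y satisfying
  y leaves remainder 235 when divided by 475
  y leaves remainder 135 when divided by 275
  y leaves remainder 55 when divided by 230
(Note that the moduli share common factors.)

Combine the congruences pairwise.
gcd(475, 275) = 25 and 25 | (135 − 235), so the pair is consistent; merging gives y ≡ 2610 (mod 5225), where 5225 = lcm(475, 275).
gcd(5225, 230) = 5 and 5 | (55 − 2610), so the pair is consistent; merging gives y ≡ 60085 (mod 240350), where 240350 = lcm(5225, 230).
The solution is unique modulo lcm(475, 275, 230) = 240350.

60085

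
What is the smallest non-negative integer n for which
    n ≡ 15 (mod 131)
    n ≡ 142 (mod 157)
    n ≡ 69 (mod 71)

428909

The moduli are pairwise coprime; M = 131·157·71 = 1460257.
M/131 = 11147; 11147 ≡ 12 (mod 131); 12·11 ≡ 1, so inverse 11.
M/157 = 9301; 9301 ≡ 38 (mod 157); 38·62 ≡ 1, so inverse 62.
M/71 = 20567; 20567 ≡ 48 (mod 71); 48·37 ≡ 1, so inverse 37.
n ≡ 15·11147·11 + 142·9301·62 + 69·20567·37 = 136232810.
136232810 mod 1460257 = 428909.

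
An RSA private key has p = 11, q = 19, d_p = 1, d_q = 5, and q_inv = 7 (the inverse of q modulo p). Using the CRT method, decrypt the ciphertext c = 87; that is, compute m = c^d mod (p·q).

m₁ = c^(d_p) mod p: c ≡ 10 (mod 11), and 10^1 mod 11 = 10.
m₂ = c^(d_q) mod q: c ≡ 11 (mod 19), and 11^5 mod 19 = 7.
h = q_inv·(m₁ − m₂) mod p = 7·(10 − 7) mod 11 = 10.
m = m₂ + h·q = 7 + 10·19 = 197.

197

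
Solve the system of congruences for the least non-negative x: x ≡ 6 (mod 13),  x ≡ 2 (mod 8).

58

From x ≡ 6 (mod 13) write x = 6 + 13t. Substituting into x ≡ 2 (mod 8) gives 13t ≡ 4 (mod 8), and since 5⁻¹ ≡ 5 (mod 8), t ≡ 4. Hence x ≡ 6 + 13·4 = 58 (mod 104).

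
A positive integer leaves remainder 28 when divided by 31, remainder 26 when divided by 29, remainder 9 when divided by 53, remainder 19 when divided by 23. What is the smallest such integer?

423426

The moduli are pairwise coprime; N = 31·29·53·23 = 1095881.
N/31 = 35351; 35351 ≡ 11 (mod 31); 11·17 ≡ 1, so inverse 17.
N/29 = 37789; 37789 ≡ 2 (mod 29); 2·15 ≡ 1, so inverse 15.
N/53 = 20677; 20677 ≡ 7 (mod 53); 7·38 ≡ 1, so inverse 38.
N/23 = 47647; 47647 ≡ 14 (mod 23); 14·5 ≡ 1, so inverse 5.
a ≡ 28·35351·17 + 26·37789·15 + 9·20677·38 + 19·47647·5 = 43162785.
43162785 mod 1095881 = 423426.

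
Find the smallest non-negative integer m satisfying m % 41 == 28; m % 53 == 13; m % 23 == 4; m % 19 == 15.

714453

The moduli are pairwise coprime; N = 41·53·23·19 = 949601.
N/41 = 23161; 23161 ≡ 37 (mod 41); 37·10 ≡ 1, so inverse 10.
N/53 = 17917; 17917 ≡ 3 (mod 53); 3·18 ≡ 1, so inverse 18.
N/23 = 41287; 41287 ≡ 2 (mod 23); 2·12 ≡ 1, so inverse 12.
N/19 = 49979; 49979 ≡ 9 (mod 19); 9·17 ≡ 1, so inverse 17.
m ≡ 28·23161·10 + 13·17917·18 + 4·41287·12 + 15·49979·17 = 25404079.
25404079 mod 949601 = 714453.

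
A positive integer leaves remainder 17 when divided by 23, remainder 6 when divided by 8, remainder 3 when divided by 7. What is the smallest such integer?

The moduli are pairwise coprime; N = 23·8·7 = 1288.
N/23 = 56; 56 ≡ 10 (mod 23); 10·7 ≡ 1, so inverse 7.
N/8 = 161; 161 ≡ 1 (mod 8), inverse 1.
N/7 = 184; 184 ≡ 2 (mod 7); 2·4 ≡ 1, so inverse 4.
t ≡ 17·56·7 + 6·161·1 + 3·184·4 = 9838.
9838 mod 1288 = 822.

822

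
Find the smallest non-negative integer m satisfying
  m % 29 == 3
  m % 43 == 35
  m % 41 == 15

Combine the congruences pairwise.
From m ≡ 3 (mod 29) write m = 3 + 29t. Substituting into m ≡ 35 (mod 43) gives 29t ≡ 32 (mod 43), and since 29⁻¹ ≡ 3 (mod 43), t ≡ 10. Hence m ≡ 3 + 29·10 = 293 (mod 1247).
From m ≡ 293 (mod 1247) write m = 293 + 1247t. Substituting into m ≡ 15 (mod 41) gives 1247t ≡ 9 (mod 41), and since 17⁻¹ ≡ 29 (mod 41), t ≡ 15. Hence m ≡ 293 + 1247·15 = 18998 (mod 51127).

18998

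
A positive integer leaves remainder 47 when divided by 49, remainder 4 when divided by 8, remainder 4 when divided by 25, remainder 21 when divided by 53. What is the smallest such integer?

53604

The moduli are pairwise coprime; N = 49·8·25·53 = 519400.
N/49 = 10600; 10600 ≡ 16 (mod 49); 16·46 ≡ 1, so inverse 46.
N/8 = 64925; 64925 ≡ 5 (mod 8); 5·5 ≡ 1, so inverse 5.
N/25 = 20776; 20776 ≡ 1 (mod 25), inverse 1.
N/53 = 9800; 9800 ≡ 48 (mod 53); 48·21 ≡ 1, so inverse 21.
t ≡ 47·10600·46 + 4·64925·5 + 4·20776·1 + 21·9800·21 = 28620604.
28620604 mod 519400 = 53604.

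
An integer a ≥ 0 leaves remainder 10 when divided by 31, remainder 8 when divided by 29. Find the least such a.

878

From a ≡ 10 (mod 31) write a = 10 + 31t. Substituting into a ≡ 8 (mod 29) gives 31t ≡ 27 (mod 29), and since 2⁻¹ ≡ 15 (mod 29), t ≡ 28. Hence a ≡ 10 + 31·28 = 878 (mod 899).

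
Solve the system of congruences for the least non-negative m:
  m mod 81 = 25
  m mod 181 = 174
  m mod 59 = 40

458647

The moduli are pairwise coprime; N = 81·181·59 = 864999.
N/81 = 10679; 10679 ≡ 68 (mod 81); 68·56 ≡ 1, so inverse 56.
N/181 = 4779; 4779 ≡ 73 (mod 181); 73·62 ≡ 1, so inverse 62.
N/59 = 14661; 14661 ≡ 29 (mod 59); 29·57 ≡ 1, so inverse 57.
m ≡ 25·10679·56 + 174·4779·62 + 40·14661·57 = 99933532.
99933532 mod 864999 = 458647.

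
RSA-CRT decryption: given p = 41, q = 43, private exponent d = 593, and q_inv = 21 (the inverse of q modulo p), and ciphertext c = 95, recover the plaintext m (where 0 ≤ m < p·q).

d_p = d mod (p−1) = 593 mod 40 = 33; d_q = d mod (q−1) = 5.
m₁ = c^(d_p) mod p: c ≡ 13 (mod 41), and 13^33 mod 41 = 30.
m₂ = c^(d_q) mod q: c ≡ 9 (mod 43), and 9^5 mod 43 = 10.
h = q_inv·(m₁ − m₂) mod p = 21·(30 − 10) mod 41 = 10.
m = m₂ + h·q = 10 + 10·43 = 440.

440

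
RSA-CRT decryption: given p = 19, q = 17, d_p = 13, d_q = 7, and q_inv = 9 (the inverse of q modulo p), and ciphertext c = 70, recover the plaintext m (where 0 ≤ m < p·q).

281

m₁ = c^(d_p) mod p: c ≡ 13 (mod 19), and 13^13 mod 19 = 15.
m₂ = c^(d_q) mod q: c ≡ 2 (mod 17), and 2^7 mod 17 = 9.
h = q_inv·(m₁ − m₂) mod p = 9·(15 − 9) mod 19 = 16.
m = m₂ + h·q = 9 + 16·17 = 281.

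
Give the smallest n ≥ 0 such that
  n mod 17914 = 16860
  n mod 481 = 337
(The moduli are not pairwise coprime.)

gcd(17914, 481) = 13 and 13 | (337 − 16860), so the pair is consistent; merging gives n ≡ 285570 (mod 662818), where 662818 = lcm(17914, 481).
The solution is unique modulo lcm(17914, 481) = 662818.

285570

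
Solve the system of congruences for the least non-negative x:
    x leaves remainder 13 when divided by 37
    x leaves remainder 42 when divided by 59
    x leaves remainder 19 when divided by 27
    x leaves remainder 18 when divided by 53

947287

The moduli are pairwise coprime; N = 37·59·27·53 = 3123873.
N/37 = 84429; 84429 ≡ 32 (mod 37); 32·22 ≡ 1, so inverse 22.
N/59 = 52947; 52947 ≡ 24 (mod 59); 24·32 ≡ 1, so inverse 32.
N/27 = 115699; 115699 ≡ 4 (mod 27); 4·7 ≡ 1, so inverse 7.
N/53 = 58941; 58941 ≡ 5 (mod 53); 5·32 ≡ 1, so inverse 32.
x ≡ 13·84429·22 + 42·52947·32 + 19·115699·7 + 18·58941·32 = 144645445.
144645445 mod 3123873 = 947287.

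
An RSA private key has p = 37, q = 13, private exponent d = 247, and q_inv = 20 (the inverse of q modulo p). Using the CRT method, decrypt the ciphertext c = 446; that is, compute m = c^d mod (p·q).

355

d_p = d mod (p−1) = 247 mod 36 = 31; d_q = d mod (q−1) = 7.
m₁ = c^(d_p) mod p: c ≡ 2 (mod 37), and 2^31 mod 37 = 22.
m₂ = c^(d_q) mod q: c ≡ 4 (mod 13), and 4^7 mod 13 = 4.
h = q_inv·(m₁ − m₂) mod p = 20·(22 − 4) mod 37 = 27.
m = m₂ + h·q = 4 + 27·13 = 355.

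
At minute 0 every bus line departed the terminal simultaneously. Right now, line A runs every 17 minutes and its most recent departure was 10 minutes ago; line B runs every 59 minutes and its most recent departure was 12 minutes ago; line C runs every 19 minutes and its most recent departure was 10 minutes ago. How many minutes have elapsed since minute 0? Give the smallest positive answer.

From t ≡ 10 (mod 17) write t = 10 + 17s. Substituting into t ≡ 12 (mod 59) gives 17s ≡ 2 (mod 59), and since 17⁻¹ ≡ 7 (mod 59), s ≡ 14. Hence t ≡ 10 + 17·14 = 248 (mod 1003).
From t ≡ 248 (mod 1003) write t = 248 + 1003s. Substituting into t ≡ 10 (mod 19) gives 1003s ≡ 9 (mod 19), and since 15⁻¹ ≡ 14 (mod 19), s ≡ 12. Hence t ≡ 248 + 1003·12 = 12284 (mod 19057).

12284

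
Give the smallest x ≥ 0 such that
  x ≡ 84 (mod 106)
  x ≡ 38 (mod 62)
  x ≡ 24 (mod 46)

7292

Combine the congruences pairwise.
gcd(106, 62) = 2 and 2 | (38 − 84), so the pair is consistent; merging gives x ≡ 720 (mod 3286), where 3286 = lcm(106, 62).
gcd(3286, 46) = 2 and 2 | (24 − 720), so the pair is consistent; merging gives x ≡ 7292 (mod 75578), where 75578 = lcm(3286, 46).
The solution is unique modulo lcm(106, 62, 46) = 75578.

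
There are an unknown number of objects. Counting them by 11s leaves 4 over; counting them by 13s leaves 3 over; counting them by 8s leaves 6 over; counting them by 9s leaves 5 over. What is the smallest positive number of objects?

9662

The moduli are pairwise coprime; M = 11·13·8·9 = 10296.
M/11 = 936; 936 ≡ 1 (mod 11), inverse 1.
M/13 = 792; 792 ≡ 12 (mod 13); 12·12 ≡ 1, so inverse 12.
M/8 = 1287; 1287 ≡ 7 (mod 8); 7·7 ≡ 1, so inverse 7.
M/9 = 1144; 1144 ≡ 1 (mod 9), inverse 1.
N ≡ 4·936·1 + 3·792·12 + 6·1287·7 + 5·1144·1 = 92030.
92030 mod 10296 = 9662.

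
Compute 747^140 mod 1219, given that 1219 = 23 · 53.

261

Mod 23: 747 ≡ 11; by Fermat, exponent reduces to 140 mod 22 = 8; 11^8 ≡ 8 (mod 23).
Mod 53: 747 ≡ 5; by Fermat, exponent reduces to 140 mod 52 = 36; 5^36 ≡ 49 (mod 53).
Combine by CRT: x ≡ 8 (mod 23), x ≡ 49 (mod 53) ⇒ x ≡ 261 (mod 1219).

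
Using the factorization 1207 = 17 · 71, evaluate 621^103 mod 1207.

Mod 17: 621 ≡ 9; by Fermat, exponent reduces to 103 mod 16 = 7; 9^7 ≡ 2 (mod 17).
Mod 71: 621 ≡ 53; by Fermat, exponent reduces to 103 mod 70 = 33; 53^33 ≡ 55 (mod 71).
Combine by CRT: x ≡ 2 (mod 17), x ≡ 55 (mod 71) ⇒ x ≡ 410 (mod 1207).

410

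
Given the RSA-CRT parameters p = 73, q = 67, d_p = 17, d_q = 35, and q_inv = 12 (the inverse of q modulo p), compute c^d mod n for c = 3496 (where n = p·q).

593

m₁ = c^(d_p) mod p: c ≡ 65 (mod 73), and 65^17 mod 73 = 9.
m₂ = c^(d_q) mod q: c ≡ 12 (mod 67), and 12^35 mod 67 = 57.
h = q_inv·(m₁ − m₂) mod p = 12·(9 − 57) mod 73 = 8.
m = m₂ + h·q = 57 + 8·67 = 593.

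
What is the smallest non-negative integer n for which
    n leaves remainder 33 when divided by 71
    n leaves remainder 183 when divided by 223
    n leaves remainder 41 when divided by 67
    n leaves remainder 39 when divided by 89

62473856

The moduli are pairwise coprime; M = 71·223·67·89 = 94412179.
M/71 = 1329749; 1329749 ≡ 61 (mod 71); 61·7 ≡ 1, so inverse 7.
M/223 = 423373; 423373 ≡ 119 (mod 223); 119·15 ≡ 1, so inverse 15.
M/67 = 1409137; 1409137 ≡ 60 (mod 67); 60·19 ≡ 1, so inverse 19.
M/89 = 1060811; 1060811 ≡ 20 (mod 89); 20·49 ≡ 1, so inverse 49.
n ≡ 33·1329749·7 + 183·423373·15 + 41·1409137·19 + 39·1060811·49 = 4594258448.
4594258448 mod 94412179 = 62473856.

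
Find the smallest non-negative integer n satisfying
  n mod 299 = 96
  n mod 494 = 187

10561

Combine the congruences pairwise.
gcd(299, 494) = 13 and 13 | (187 − 96), so the pair is consistent; merging gives n ≡ 10561 (mod 11362), where 11362 = lcm(299, 494).
The solution is unique modulo lcm(299, 494) = 11362.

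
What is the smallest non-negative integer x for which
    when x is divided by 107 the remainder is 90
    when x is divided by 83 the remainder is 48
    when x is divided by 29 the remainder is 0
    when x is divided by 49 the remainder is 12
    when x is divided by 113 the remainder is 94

1406175258

The moduli are pairwise coprime; N = 107·83·29·49·113 = 1426048813.
N/107 = 13327559; 13327559 ≡ 67 (mod 107); 67·8 ≡ 1, so inverse 8.
N/83 = 17181311; 17181311 ≡ 62 (mod 83); 62·79 ≡ 1, so inverse 79.
N/29 = 49174097; 49174097 ≡ 15 (mod 29); 15·2 ≡ 1, so inverse 2.
N/49 = 29103037; 29103037 ≡ 26 (mod 49); 26·17 ≡ 1, so inverse 17.
N/113 = 12619901; 12619901 ≡ 61 (mod 113); 61·63 ≡ 1, so inverse 63.
x ≡ 90·13327559·8 + 48·17181311·79 + 0·49174097·2 + 12·29103037·17 + 94·12619901·63 = 155419447062.
155419447062 mod 1426048813 = 1406175258.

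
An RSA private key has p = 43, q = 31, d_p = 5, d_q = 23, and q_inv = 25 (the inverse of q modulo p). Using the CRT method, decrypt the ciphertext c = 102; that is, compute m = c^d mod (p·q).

1268

m₁ = c^(d_p) mod p: c ≡ 16 (mod 43), and 16^5 mod 43 = 21.
m₂ = c^(d_q) mod q: c ≡ 9 (mod 31), and 9^23 mod 31 = 28.
h = q_inv·(m₁ − m₂) mod p = 25·(21 − 28) mod 43 = 40.
m = m₂ + h·q = 28 + 40·31 = 1268.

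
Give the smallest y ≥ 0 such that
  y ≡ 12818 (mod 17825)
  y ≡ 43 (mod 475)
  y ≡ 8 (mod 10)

Combine the congruences pairwise.
gcd(17825, 475) = 25 and 25 | (43 − 12818), so the pair is consistent; merging gives y ≡ 84118 (mod 338675), where 338675 = lcm(17825, 475).
gcd(338675, 10) = 5 and 5 | (8 − 84118), so the pair is consistent; merging gives y ≡ 84118 (mod 677350), where 677350 = lcm(338675, 10).
The solution is unique modulo lcm(17825, 475, 10) = 677350.

84118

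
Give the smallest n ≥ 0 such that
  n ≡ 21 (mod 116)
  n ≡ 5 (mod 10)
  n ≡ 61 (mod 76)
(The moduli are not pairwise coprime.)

gcd(116, 10) = 2 and 2 | (5 − 21), so the pair is consistent; merging gives n ≡ 485 (mod 580), where 580 = lcm(116, 10).
gcd(580, 76) = 4 and 4 | (61 − 485), so the pair is consistent; merging gives n ≡ 4545 (mod 11020), where 11020 = lcm(580, 76).
The solution is unique modulo lcm(116, 10, 76) = 11020.

4545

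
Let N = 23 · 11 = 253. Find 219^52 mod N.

Mod 23: 219 ≡ 12; by Fermat, exponent reduces to 52 mod 22 = 8; 12^8 ≡ 8 (mod 23).
Mod 11: 219 ≡ 10; by Fermat, exponent reduces to 52 mod 10 = 2; 10^2 ≡ 1 (mod 11).
Combine by CRT: x ≡ 8 (mod 23), x ≡ 1 (mod 11) ⇒ x ≡ 100 (mod 253).

100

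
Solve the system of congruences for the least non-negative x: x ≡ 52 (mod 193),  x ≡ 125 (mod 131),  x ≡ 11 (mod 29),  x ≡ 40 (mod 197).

The moduli are pairwise coprime; N = 193·131·29·197 = 144441779.
N/193 = 748403; 748403 ≡ 142 (mod 193); 142·140 ≡ 1, so inverse 140.
N/131 = 1102609; 1102609 ≡ 113 (mod 131); 113·80 ≡ 1, so inverse 80.
N/29 = 4980751; 4980751 ≡ 1 (mod 29), inverse 1.
N/197 = 733207; 733207 ≡ 170 (mod 197); 170·124 ≡ 1, so inverse 124.
x ≡ 52·748403·140 + 125·1102609·80 + 11·4980751·1 + 40·733207·124 = 20165958821.
20165958821 mod 144441779 = 88551540.

88551540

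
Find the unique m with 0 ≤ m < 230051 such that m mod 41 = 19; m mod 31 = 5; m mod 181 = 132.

8096

Combine the congruences pairwise.
From m ≡ 19 (mod 41) write m = 19 + 41t. Substituting into m ≡ 5 (mod 31) gives 41t ≡ 17 (mod 31), and since 10⁻¹ ≡ 28 (mod 31), t ≡ 11. Hence m ≡ 19 + 41·11 = 470 (mod 1271).
From m ≡ 470 (mod 1271) write m = 470 + 1271t. Substituting into m ≡ 132 (mod 181) gives 1271t ≡ 24 (mod 181), and since 4⁻¹ ≡ 136 (mod 181), t ≡ 6. Hence m ≡ 470 + 1271·6 = 8096 (mod 230051).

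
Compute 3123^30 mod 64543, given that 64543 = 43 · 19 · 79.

29926

Mod 43: 3123 ≡ 27; 27^30 ≡ 41 (mod 43).
Mod 19: 3123 ≡ 7; by Fermat, exponent reduces to 30 mod 18 = 12; 7^12 ≡ 1 (mod 19).
Mod 79: 3123 ≡ 42; 42^30 ≡ 64 (mod 79).
Combine by CRT: x ≡ 41 (mod 43), x ≡ 1 (mod 19), x ≡ 64 (mod 79) ⇒ x ≡ 29926 (mod 64543).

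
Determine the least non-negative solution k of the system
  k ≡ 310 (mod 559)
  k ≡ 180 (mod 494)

gcd(559, 494) = 13 and 13 | (180 − 310), so the pair is consistent; merging gives k ≡ 20434 (mod 21242), where 21242 = lcm(559, 494).
The solution is unique modulo lcm(559, 494) = 21242.

20434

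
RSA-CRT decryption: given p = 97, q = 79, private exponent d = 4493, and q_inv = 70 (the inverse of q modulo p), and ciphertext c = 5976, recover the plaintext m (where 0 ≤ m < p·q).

d_p = d mod (p−1) = 4493 mod 96 = 77; d_q = d mod (q−1) = 47.
m₁ = c^(d_p) mod p: c ≡ 59 (mod 97), and 59^77 mod 97 = 15.
m₂ = c^(d_q) mod q: c ≡ 51 (mod 79), and 51^47 mod 79 = 32.
h = q_inv·(m₁ − m₂) mod p = 70·(15 − 32) mod 97 = 71.
m = m₂ + h·q = 32 + 71·79 = 5641.

5641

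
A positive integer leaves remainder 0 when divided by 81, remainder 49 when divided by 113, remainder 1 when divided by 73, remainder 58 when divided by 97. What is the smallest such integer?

24502743

From m ≡ 0 (mod 81) write m = 0 + 81t. Substituting into m ≡ 49 (mod 113) gives 81t ≡ 49 (mod 113), and since 81⁻¹ ≡ 60 (mod 113), t ≡ 2. Hence m ≡ 0 + 81·2 = 162 (mod 9153).
From m ≡ 162 (mod 9153) write m = 162 + 9153t. Substituting into m ≡ 1 (mod 73) gives 9153t ≡ 58 (mod 73), and since 28⁻¹ ≡ 60 (mod 73), t ≡ 49. Hence m ≡ 162 + 9153·49 = 448659 (mod 668169).
From m ≡ 448659 (mod 668169) write m = 448659 + 668169t. Substituting into m ≡ 58 (mod 97) gives 668169t ≡ 24 (mod 97), and since 33⁻¹ ≡ 50 (mod 97), t ≡ 36. Hence m ≡ 448659 + 668169·36 = 24502743 (mod 64812393).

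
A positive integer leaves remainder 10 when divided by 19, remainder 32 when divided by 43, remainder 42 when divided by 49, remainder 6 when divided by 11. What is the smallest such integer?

The moduli are pairwise coprime; N = 19·43·49·11 = 440363.
N/19 = 23177; 23177 ≡ 16 (mod 19); 16·6 ≡ 1, so inverse 6.
N/43 = 10241; 10241 ≡ 7 (mod 43); 7·37 ≡ 1, so inverse 37.
N/49 = 8987; 8987 ≡ 20 (mod 49); 20·27 ≡ 1, so inverse 27.
N/11 = 40033; 40033 ≡ 4 (mod 11); 4·3 ≡ 1, so inverse 3.
m ≡ 10·23177·6 + 32·10241·37 + 42·8987·27 + 6·40033·3 = 24427816.
24427816 mod 440363 = 207851.

207851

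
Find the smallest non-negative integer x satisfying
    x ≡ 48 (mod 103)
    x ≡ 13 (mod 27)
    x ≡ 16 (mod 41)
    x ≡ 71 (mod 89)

From x ≡ 48 (mod 103) write x = 48 + 103t. Substituting into x ≡ 13 (mod 27) gives 103t ≡ 19 (mod 27), and since 22⁻¹ ≡ 16 (mod 27), t ≡ 7. Hence x ≡ 48 + 103·7 = 769 (mod 2781).
From x ≡ 769 (mod 2781) write x = 769 + 2781t. Substituting into x ≡ 16 (mod 41) gives 2781t ≡ 26 (mod 41), and since 34⁻¹ ≡ 35 (mod 41), t ≡ 8. Hence x ≡ 769 + 2781·8 = 23017 (mod 114021).
From x ≡ 23017 (mod 114021) write x = 23017 + 114021t. Substituting into x ≡ 71 (mod 89) gives 114021t ≡ 16 (mod 89), and since 12⁻¹ ≡ 52 (mod 89), t ≡ 31. Hence x ≡ 23017 + 114021·31 = 3557668 (mod 10147869).

3557668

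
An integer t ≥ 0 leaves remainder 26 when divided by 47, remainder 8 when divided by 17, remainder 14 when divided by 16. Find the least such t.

12622

The moduli are pairwise coprime; N = 47·17·16 = 12784.
N/47 = 272; 272 ≡ 37 (mod 47); 37·14 ≡ 1, so inverse 14.
N/17 = 752; 752 ≡ 4 (mod 17); 4·13 ≡ 1, so inverse 13.
N/16 = 799; 799 ≡ 15 (mod 16); 15·15 ≡ 1, so inverse 15.
t ≡ 26·272·14 + 8·752·13 + 14·799·15 = 345006.
345006 mod 12784 = 12622.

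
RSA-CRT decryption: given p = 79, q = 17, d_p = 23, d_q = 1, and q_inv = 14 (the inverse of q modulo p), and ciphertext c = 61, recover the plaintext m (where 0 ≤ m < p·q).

m₁ = c^(d_p) mod p: c ≡ 61 (mod 79), and 61^23 mod 79 = 17.
m₂ = c^(d_q) mod q: c ≡ 10 (mod 17), and 10^1 mod 17 = 10.
h = q_inv·(m₁ − m₂) mod p = 14·(17 − 10) mod 79 = 19.
m = m₂ + h·q = 10 + 19·17 = 333.

333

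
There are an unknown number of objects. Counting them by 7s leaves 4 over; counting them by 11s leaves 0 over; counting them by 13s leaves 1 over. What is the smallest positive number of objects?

From N ≡ 4 (mod 7) write N = 4 + 7t. Substituting into N ≡ 0 (mod 11) gives 7t ≡ 7 (mod 11), and since 7⁻¹ ≡ 8 (mod 11), t ≡ 1. Hence N ≡ 4 + 7·1 = 11 (mod 77).
From N ≡ 11 (mod 77) write N = 11 + 77t. Substituting into N ≡ 1 (mod 13) gives 77t ≡ 3 (mod 13), and since 12⁻¹ ≡ 12 (mod 13), t ≡ 10. Hence N ≡ 11 + 77·10 = 781 (mod 1001).

781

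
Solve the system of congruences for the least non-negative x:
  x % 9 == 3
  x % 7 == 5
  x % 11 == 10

516

The moduli are pairwise coprime; N = 9·7·11 = 693.
N/9 = 77; 77 ≡ 5 (mod 9); 5·2 ≡ 1, so inverse 2.
N/7 = 99; 99 ≡ 1 (mod 7), inverse 1.
N/11 = 63; 63 ≡ 8 (mod 11); 8·7 ≡ 1, so inverse 7.
x ≡ 3·77·2 + 5·99·1 + 10·63·7 = 5367.
5367 mod 693 = 516.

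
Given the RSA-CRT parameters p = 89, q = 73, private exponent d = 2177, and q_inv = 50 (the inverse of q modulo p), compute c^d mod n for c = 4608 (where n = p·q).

138

d_p = d mod (p−1) = 2177 mod 88 = 65; d_q = d mod (q−1) = 17.
m₁ = c^(d_p) mod p: c ≡ 69 (mod 89), and 69^65 mod 89 = 49.
m₂ = c^(d_q) mod q: c ≡ 9 (mod 73), and 9^17 mod 73 = 65.
h = q_inv·(m₁ − m₂) mod p = 50·(49 − 65) mod 89 = 1.
m = m₂ + h·q = 65 + 1·73 = 138.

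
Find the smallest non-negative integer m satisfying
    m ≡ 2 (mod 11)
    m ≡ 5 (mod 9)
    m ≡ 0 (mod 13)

The moduli are pairwise coprime; N = 11·9·13 = 1287.
N/11 = 117; 117 ≡ 7 (mod 11); 7·8 ≡ 1, so inverse 8.
N/9 = 143; 143 ≡ 8 (mod 9); 8·8 ≡ 1, so inverse 8.
N/13 = 99; 99 ≡ 8 (mod 13); 8·5 ≡ 1, so inverse 5.
m ≡ 2·117·8 + 5·143·8 + 0·99·5 = 7592.
7592 mod 1287 = 1157.

1157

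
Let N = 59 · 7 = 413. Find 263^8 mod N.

135

Mod 59: 263 ≡ 27; 27^8 ≡ 17 (mod 59).
Mod 7: 263 ≡ 4; by Fermat, exponent reduces to 8 mod 6 = 2; 4^2 ≡ 2 (mod 7).
Combine by CRT: x ≡ 17 (mod 59), x ≡ 2 (mod 7) ⇒ x ≡ 135 (mod 413).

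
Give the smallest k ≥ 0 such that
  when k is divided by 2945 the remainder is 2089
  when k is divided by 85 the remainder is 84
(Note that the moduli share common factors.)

Combine the congruences pairwise.
gcd(2945, 85) = 5 and 5 | (84 − 2089), so the pair is consistent; merging gives k ≡ 40374 (mod 50065), where 50065 = lcm(2945, 85).
The solution is unique modulo lcm(2945, 85) = 50065.

40374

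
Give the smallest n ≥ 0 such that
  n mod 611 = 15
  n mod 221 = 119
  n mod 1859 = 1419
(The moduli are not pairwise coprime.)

1473747

Combine the congruences pairwise.
gcd(611, 221) = 13 and 13 | (119 − 15), so the pair is consistent; merging gives n ≡ 9180 (mod 10387), where 10387 = lcm(611, 221).
gcd(10387, 1859) = 13 and 13 | (1419 − 9180), so the pair is consistent; merging gives n ≡ 1473747 (mod 1485341), where 1485341 = lcm(10387, 1859).
The solution is unique modulo lcm(611, 221, 1859) = 1485341.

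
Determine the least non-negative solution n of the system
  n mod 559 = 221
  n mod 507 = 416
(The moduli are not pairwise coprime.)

18668

gcd(559, 507) = 13 and 13 | (416 − 221), so the pair is consistent; merging gives n ≡ 18668 (mod 21801), where 21801 = lcm(559, 507).
The solution is unique modulo lcm(559, 507) = 21801.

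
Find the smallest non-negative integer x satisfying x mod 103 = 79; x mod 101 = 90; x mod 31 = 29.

The moduli are pairwise coprime; N = 103·101·31 = 322493.
N/103 = 3131; 3131 ≡ 41 (mod 103); 41·98 ≡ 1, so inverse 98.
N/101 = 3193; 3193 ≡ 62 (mod 101); 62·44 ≡ 1, so inverse 44.
N/31 = 10403; 10403 ≡ 18 (mod 31); 18·19 ≡ 1, so inverse 19.
x ≡ 79·3131·98 + 90·3193·44 + 29·10403·19 = 42616535.
42616535 mod 322493 = 47459.

47459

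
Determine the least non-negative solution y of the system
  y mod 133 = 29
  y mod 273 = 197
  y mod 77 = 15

4019

gcd(133, 273) = 7 and 7 | (197 − 29), so the pair is consistent; merging gives y ≡ 4019 (mod 5187), where 5187 = lcm(133, 273).
gcd(5187, 77) = 7 and 7 | (15 − 4019), so the pair is consistent; merging gives y ≡ 4019 (mod 57057), where 57057 = lcm(5187, 77).
The solution is unique modulo lcm(133, 273, 77) = 57057.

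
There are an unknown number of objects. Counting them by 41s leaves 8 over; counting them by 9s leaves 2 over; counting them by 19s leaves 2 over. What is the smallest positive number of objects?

The moduli are pairwise coprime; M = 41·9·19 = 7011.
M/41 = 171; 171 ≡ 7 (mod 41); 7·6 ≡ 1, so inverse 6.
M/9 = 779; 779 ≡ 5 (mod 9); 5·2 ≡ 1, so inverse 2.
M/19 = 369; 369 ≡ 8 (mod 19); 8·12 ≡ 1, so inverse 12.
N ≡ 8·171·6 + 2·779·2 + 2·369·12 = 20180.
20180 mod 7011 = 6158.

6158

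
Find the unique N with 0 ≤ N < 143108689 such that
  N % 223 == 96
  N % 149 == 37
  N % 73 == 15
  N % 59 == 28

From N ≡ 96 (mod 223) write N = 96 + 223t. Substituting into N ≡ 37 (mod 149) gives 223t ≡ 90 (mod 149), and since 74⁻¹ ≡ 147 (mod 149), t ≡ 118. Hence N ≡ 96 + 223·118 = 26410 (mod 33227).
From N ≡ 26410 (mod 33227) write N = 26410 + 33227t. Substituting into N ≡ 15 (mod 73) gives 33227t ≡ 31 (mod 73), and since 12⁻¹ ≡ 67 (mod 73), t ≡ 33. Hence N ≡ 26410 + 33227·33 = 1122901 (mod 2425571).
From N ≡ 1122901 (mod 2425571) write N = 1122901 + 2425571t. Substituting into N ≡ 28 (mod 59) gives 2425571t ≡ 15 (mod 59), and since 22⁻¹ ≡ 51 (mod 59), t ≡ 57. Hence N ≡ 1122901 + 2425571·57 = 139380448 (mod 143108689).

139380448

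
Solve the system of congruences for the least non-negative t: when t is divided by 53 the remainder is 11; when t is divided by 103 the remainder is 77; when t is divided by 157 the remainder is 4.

From t ≡ 11 (mod 53) write t = 11 + 53s. Substituting into t ≡ 77 (mod 103) gives 53s ≡ 66 (mod 103), and since 53⁻¹ ≡ 35 (mod 103), s ≡ 44. Hence t ≡ 11 + 53·44 = 2343 (mod 5459).
From t ≡ 2343 (mod 5459) write t = 2343 + 5459s. Substituting into t ≡ 4 (mod 157) gives 5459s ≡ 16 (mod 157), and since 121⁻¹ ≡ 109 (mod 157), s ≡ 17. Hence t ≡ 2343 + 5459·17 = 95146 (mod 857063).

95146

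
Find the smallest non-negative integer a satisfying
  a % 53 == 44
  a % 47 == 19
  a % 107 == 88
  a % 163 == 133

20490374

Combine the congruences pairwise.
From a ≡ 44 (mod 53) write a = 44 + 53t. Substituting into a ≡ 19 (mod 47) gives 53t ≡ 22 (mod 47), and since 6⁻¹ ≡ 8 (mod 47), t ≡ 35. Hence a ≡ 44 + 53·35 = 1899 (mod 2491).
From a ≡ 1899 (mod 2491) write a = 1899 + 2491t. Substituting into a ≡ 88 (mod 107) gives 2491t ≡ 8 (mod 107), and since 30⁻¹ ≡ 25 (mod 107), t ≡ 93. Hence a ≡ 1899 + 2491·93 = 233562 (mod 266537).
From a ≡ 233562 (mod 266537) write a = 233562 + 266537t. Substituting into a ≡ 133 (mod 163) gives 266537t ≡ 150 (mod 163), and since 32⁻¹ ≡ 107 (mod 163), t ≡ 76. Hence a ≡ 233562 + 266537·76 = 20490374 (mod 43445531).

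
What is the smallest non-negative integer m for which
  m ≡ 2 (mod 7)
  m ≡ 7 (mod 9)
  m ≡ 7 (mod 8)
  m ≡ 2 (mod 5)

The moduli are pairwise coprime; N = 7·9·8·5 = 2520.
N/7 = 360; 360 ≡ 3 (mod 7); 3·5 ≡ 1, so inverse 5.
N/9 = 280; 280 ≡ 1 (mod 9), inverse 1.
N/8 = 315; 315 ≡ 3 (mod 8); 3·3 ≡ 1, so inverse 3.
N/5 = 504; 504 ≡ 4 (mod 5); 4·4 ≡ 1, so inverse 4.
m ≡ 2·360·5 + 7·280·1 + 7·315·3 + 2·504·4 = 16207.
16207 mod 2520 = 1087.

1087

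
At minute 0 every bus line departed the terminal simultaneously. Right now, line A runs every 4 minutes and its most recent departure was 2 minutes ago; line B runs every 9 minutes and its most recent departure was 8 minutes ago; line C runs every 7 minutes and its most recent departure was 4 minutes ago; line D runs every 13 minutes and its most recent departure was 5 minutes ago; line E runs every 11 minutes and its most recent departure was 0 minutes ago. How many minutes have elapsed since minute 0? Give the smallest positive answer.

The moduli are pairwise coprime; N = 4·9·7·13·11 = 36036.
N/4 = 9009; 9009 ≡ 1 (mod 4), inverse 1.
N/9 = 4004; 4004 ≡ 8 (mod 9); 8·8 ≡ 1, so inverse 8.
N/7 = 5148; 5148 ≡ 3 (mod 7); 3·5 ≡ 1, so inverse 5.
N/13 = 2772; 2772 ≡ 3 (mod 13); 3·9 ≡ 1, so inverse 9.
N/11 = 3276; 3276 ≡ 9 (mod 11); 9·5 ≡ 1, so inverse 5.
t ≡ 2·9009·1 + 8·4004·8 + 4·5148·5 + 5·2772·9 + 0·3276·5 = 501974.
501974 mod 36036 = 33506.

33506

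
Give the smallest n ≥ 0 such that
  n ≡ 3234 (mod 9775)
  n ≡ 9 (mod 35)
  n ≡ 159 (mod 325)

579959

gcd(9775, 35) = 5 and 5 | (9 − 3234), so the pair is consistent; merging gives n ≡ 32559 (mod 68425), where 68425 = lcm(9775, 35).
gcd(68425, 325) = 25 and 25 | (159 − 32559), so the pair is consistent; merging gives n ≡ 579959 (mod 889525), where 889525 = lcm(68425, 325).
The solution is unique modulo lcm(9775, 35, 325) = 889525.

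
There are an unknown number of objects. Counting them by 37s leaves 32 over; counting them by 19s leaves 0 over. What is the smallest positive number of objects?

513

From N ≡ 32 (mod 37) write N = 32 + 37t. Substituting into N ≡ 0 (mod 19) gives 37t ≡ 6 (mod 19), and since 18⁻¹ ≡ 18 (mod 19), t ≡ 13. Hence N ≡ 32 + 37·13 = 513 (mod 703).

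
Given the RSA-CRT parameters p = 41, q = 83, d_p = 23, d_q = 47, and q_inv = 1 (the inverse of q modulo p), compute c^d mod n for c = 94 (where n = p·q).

m₁ = c^(d_p) mod p: c ≡ 12 (mod 41), and 12^23 mod 41 = 35.
m₂ = c^(d_q) mod q: c ≡ 11 (mod 83), and 11^47 mod 83 = 9.
h = q_inv·(m₁ − m₂) mod p = 1·(35 − 9) mod 41 = 26.
m = m₂ + h·q = 9 + 26·83 = 2167.

2167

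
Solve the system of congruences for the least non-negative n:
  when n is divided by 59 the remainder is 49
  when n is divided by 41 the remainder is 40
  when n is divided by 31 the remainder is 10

From n ≡ 49 (mod 59) write n = 49 + 59t. Substituting into n ≡ 40 (mod 41) gives 59t ≡ 32 (mod 41), and since 18⁻¹ ≡ 16 (mod 41), t ≡ 20. Hence n ≡ 49 + 59·20 = 1229 (mod 2419).
From n ≡ 1229 (mod 2419) write n = 1229 + 2419t. Substituting into n ≡ 10 (mod 31) gives 2419t ≡ 21 (mod 31), and since 1⁻¹ ≡ 1 (mod 31), t ≡ 21. Hence n ≡ 1229 + 2419·21 = 52028 (mod 74989).

52028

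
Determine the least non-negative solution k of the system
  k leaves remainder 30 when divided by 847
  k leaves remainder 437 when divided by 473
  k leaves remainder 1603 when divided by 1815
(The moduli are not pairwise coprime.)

gcd(847, 473) = 11 and 11 | (437 − 30), so the pair is consistent; merging gives k ≡ 12735 (mod 36421), where 36421 = lcm(847, 473).
gcd(36421, 1815) = 121 and 121 | (1603 − 12735), so the pair is consistent; merging gives k ≡ 486208 (mod 546315), where 546315 = lcm(36421, 1815).
The solution is unique modulo lcm(847, 473, 1815) = 546315.

486208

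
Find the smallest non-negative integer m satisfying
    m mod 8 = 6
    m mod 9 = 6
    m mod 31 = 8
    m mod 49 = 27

From m ≡ 6 (mod 8) write m = 6 + 8t. Substituting into m ≡ 6 (mod 9) gives 8t ≡ 0 (mod 9), and since 8⁻¹ ≡ 8 (mod 9), t ≡ 0. Hence m ≡ 6 + 8·0 = 6 (mod 72).
From m ≡ 6 (mod 72) write m = 6 + 72t. Substituting into m ≡ 8 (mod 31) gives 72t ≡ 2 (mod 31), and since 10⁻¹ ≡ 28 (mod 31), t ≡ 25. Hence m ≡ 6 + 72·25 = 1806 (mod 2232).
From m ≡ 1806 (mod 2232) write m = 1806 + 2232t. Substituting into m ≡ 27 (mod 49) gives 2232t ≡ 34 (mod 49), and since 27⁻¹ ≡ 20 (mod 49), t ≡ 43. Hence m ≡ 1806 + 2232·43 = 97782 (mod 109368).

97782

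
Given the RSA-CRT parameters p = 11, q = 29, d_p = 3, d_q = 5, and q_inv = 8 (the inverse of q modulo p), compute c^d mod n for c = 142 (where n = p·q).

m₁ = c^(d_p) mod p: c ≡ 10 (mod 11), and 10^3 mod 11 = 10.
m₂ = c^(d_q) mod q: c ≡ 26 (mod 29), and 26^5 mod 29 = 18.
h = q_inv·(m₁ − m₂) mod p = 8·(10 − 18) mod 11 = 2.
m = m₂ + h·q = 18 + 2·29 = 76.

76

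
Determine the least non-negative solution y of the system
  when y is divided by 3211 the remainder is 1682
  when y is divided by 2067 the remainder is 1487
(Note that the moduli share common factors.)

146177

Combine the congruences pairwise.
gcd(3211, 2067) = 13 and 13 | (1487 − 1682), so the pair is consistent; merging gives y ≡ 146177 (mod 510549), where 510549 = lcm(3211, 2067).
The solution is unique modulo lcm(3211, 2067) = 510549.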